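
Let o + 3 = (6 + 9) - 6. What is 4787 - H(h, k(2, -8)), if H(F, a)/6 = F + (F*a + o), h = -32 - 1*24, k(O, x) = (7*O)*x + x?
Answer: -35233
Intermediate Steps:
k(O, x) = x + 7*O*x (k(O, x) = 7*O*x + x = x + 7*O*x)
o = 6 (o = -3 + ((6 + 9) - 6) = -3 + (15 - 6) = -3 + 9 = 6)
h = -56 (h = -32 - 24 = -56)
H(F, a) = 36 + 6*F + 6*F*a (H(F, a) = 6*(F + (F*a + 6)) = 6*(F + (6 + F*a)) = 6*(6 + F + F*a) = 36 + 6*F + 6*F*a)
4787 - H(h, k(2, -8)) = 4787 - (36 + 6*(-56) + 6*(-56)*(-8*(1 + 7*2))) = 4787 - (36 - 336 + 6*(-56)*(-8*(1 + 14))) = 4787 - (36 - 336 + 6*(-56)*(-8*15)) = 4787 - (36 - 336 + 6*(-56)*(-120)) = 4787 - (36 - 336 + 40320) = 4787 - 1*40020 = 4787 - 40020 = -35233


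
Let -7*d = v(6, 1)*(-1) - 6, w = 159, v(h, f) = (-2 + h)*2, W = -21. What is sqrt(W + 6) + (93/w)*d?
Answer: 62/53 + I*sqrt(15) ≈ 1.1698 + 3.873*I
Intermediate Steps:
v(h, f) = -4 + 2*h
d = 2 (d = -((-4 + 2*6)*(-1) - 6)/7 = -((-4 + 12)*(-1) - 6)/7 = -(8*(-1) - 6)/7 = -(-8 - 6)/7 = -1/7*(-14) = 2)
sqrt(W + 6) + (93/w)*d = sqrt(-21 + 6) + (93/159)*2 = sqrt(-15) + (93*(1/159))*2 = I*sqrt(15) + (31/53)*2 = I*sqrt(15) + 62/53 = 62/53 + I*sqrt(15)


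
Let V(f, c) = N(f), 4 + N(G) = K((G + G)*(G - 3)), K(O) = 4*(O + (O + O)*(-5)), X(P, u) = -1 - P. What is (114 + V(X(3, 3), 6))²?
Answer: 3632836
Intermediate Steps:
K(O) = -36*O (K(O) = 4*(O + (2*O)*(-5)) = 4*(O - 10*O) = 4*(-9*O) = -36*O)
N(G) = -4 - 72*G*(-3 + G) (N(G) = -4 - 36*(G + G)*(G - 3) = -4 - 36*2*G*(-3 + G) = -4 - 72*G*(-3 + G))
V(f, c) = -4 - 72*f² + 216*f
(114 + V(X(3, 3), 6))² = (114 + (-4 - 72*(-1 - 1*3)² + 216*(-1 - 1*3)))² = (114 + (-4 - 72*(-1 - 3)² + 216*(-1 - 3)))² = (114 + (-4 - 72*(-4)² + 216*(-4)))² = (114 + (-4 - 72*16 - 864))² = (114 + (-4 - 1152 - 864))² = (114 - 2020)² = (-1906)² = 3632836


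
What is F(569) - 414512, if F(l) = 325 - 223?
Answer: -414410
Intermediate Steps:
F(l) = 102
F(569) - 414512 = 102 - 414512 = -414410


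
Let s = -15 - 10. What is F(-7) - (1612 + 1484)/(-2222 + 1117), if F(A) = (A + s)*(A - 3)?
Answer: 356696/1105 ≈ 322.80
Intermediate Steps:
s = -25
F(A) = (-25 + A)*(-3 + A) (F(A) = (A - 25)*(A - 3) = (-25 + A)*(-3 + A))
F(-7) - (1612 + 1484)/(-2222 + 1117) = (75 + (-7)² - 28*(-7)) - (1612 + 1484)/(-2222 + 1117) = (75 + 49 + 196) - 3096/(-1105) = 320 - 3096*(-1)/1105 = 320 - 1*(-3096/1105) = 320 + 3096/1105 = 356696/1105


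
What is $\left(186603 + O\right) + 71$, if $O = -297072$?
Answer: $-110398$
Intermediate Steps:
$\left(186603 + O\right) + 71 = \left(186603 - 297072\right) + 71 = -110469 + 71 = -110398$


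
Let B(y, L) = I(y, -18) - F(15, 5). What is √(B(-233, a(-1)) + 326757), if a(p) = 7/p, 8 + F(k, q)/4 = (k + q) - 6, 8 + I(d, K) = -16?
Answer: 3*√36301 ≈ 571.58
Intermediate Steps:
I(d, K) = -24 (I(d, K) = -8 - 16 = -24)
F(k, q) = -56 + 4*k + 4*q (F(k, q) = -32 + 4*((k + q) - 6) = -32 + 4*(-6 + k + q) = -32 + (-24 + 4*k + 4*q) = -56 + 4*k + 4*q)
B(y, L) = -48 (B(y, L) = -24 - (-56 + 4*15 + 4*5) = -24 - (-56 + 60 + 20) = -24 - 1*24 = -24 - 24 = -48)
√(B(-233, a(-1)) + 326757) = √(-48 + 326757) = √326709 = 3*√36301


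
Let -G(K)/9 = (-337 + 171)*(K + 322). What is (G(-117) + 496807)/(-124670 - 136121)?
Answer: -803077/260791 ≈ -3.0794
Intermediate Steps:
G(K) = 481068 + 1494*K (G(K) = -9*(-337 + 171)*(K + 322) = -(-1494)*(322 + K) = -9*(-53452 - 166*K) = 481068 + 1494*K)
(G(-117) + 496807)/(-124670 - 136121) = ((481068 + 1494*(-117)) + 496807)/(-124670 - 136121) = ((481068 - 174798) + 496807)/(-260791) = (306270 + 496807)*(-1/260791) = 803077*(-1/260791) = -803077/260791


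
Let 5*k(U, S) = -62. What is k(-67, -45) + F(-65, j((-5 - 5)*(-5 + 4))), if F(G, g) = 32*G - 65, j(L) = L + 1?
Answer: -10787/5 ≈ -2157.4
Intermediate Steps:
k(U, S) = -62/5 (k(U, S) = (⅕)*(-62) = -62/5)
j(L) = 1 + L
F(G, g) = -65 + 32*G
k(-67, -45) + F(-65, j((-5 - 5)*(-5 + 4))) = -62/5 + (-65 + 32*(-65)) = -62/5 + (-65 - 2080) = -62/5 - 2145 = -10787/5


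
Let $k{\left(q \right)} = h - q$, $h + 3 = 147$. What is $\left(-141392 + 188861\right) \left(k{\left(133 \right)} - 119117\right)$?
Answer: $-5653842714$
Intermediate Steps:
$h = 144$ ($h = -3 + 147 = 144$)
$k{\left(q \right)} = 144 - q$
$\left(-141392 + 188861\right) \left(k{\left(133 \right)} - 119117\right) = \left(-141392 + 188861\right) \left(\left(144 - 133\right) - 119117\right) = 47469 \left(\left(144 - 133\right) - 119117\right) = 47469 \left(11 - 119117\right) = 47469 \left(-119106\right) = -5653842714$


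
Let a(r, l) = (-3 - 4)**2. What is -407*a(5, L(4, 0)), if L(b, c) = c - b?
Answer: -19943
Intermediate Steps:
a(r, l) = 49 (a(r, l) = (-7)**2 = 49)
-407*a(5, L(4, 0)) = -407*49 = -19943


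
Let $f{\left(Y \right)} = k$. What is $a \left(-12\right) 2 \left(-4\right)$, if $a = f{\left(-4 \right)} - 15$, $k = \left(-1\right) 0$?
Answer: $-1440$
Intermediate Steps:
$k = 0$
$f{\left(Y \right)} = 0$
$a = -15$ ($a = 0 - 15 = -15$)
$a \left(-12\right) 2 \left(-4\right) = \left(-15\right) \left(-12\right) 2 \left(-4\right) = 180 \left(-8\right) = -1440$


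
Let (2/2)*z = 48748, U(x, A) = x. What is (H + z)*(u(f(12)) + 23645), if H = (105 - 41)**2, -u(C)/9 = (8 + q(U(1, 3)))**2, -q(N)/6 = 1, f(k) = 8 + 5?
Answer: 1247593996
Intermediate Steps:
f(k) = 13
q(N) = -6 (q(N) = -6*1 = -6)
z = 48748
u(C) = -36 (u(C) = -9*(8 - 6)**2 = -9*2**2 = -9*4 = -36)
H = 4096 (H = 64**2 = 4096)
(H + z)*(u(f(12)) + 23645) = (4096 + 48748)*(-36 + 23645) = 52844*23609 = 1247593996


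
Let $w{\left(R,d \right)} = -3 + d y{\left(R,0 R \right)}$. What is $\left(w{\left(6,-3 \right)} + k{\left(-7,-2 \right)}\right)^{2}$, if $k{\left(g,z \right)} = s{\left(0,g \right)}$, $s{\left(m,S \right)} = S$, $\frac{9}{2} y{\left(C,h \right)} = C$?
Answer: $196$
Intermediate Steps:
$y{\left(C,h \right)} = \frac{2 C}{9}$
$k{\left(g,z \right)} = g$
$w{\left(R,d \right)} = -3 + \frac{2 R d}{9}$ ($w{\left(R,d \right)} = -3 + d \frac{2 R}{9} = -3 + \frac{2 R d}{9}$)
$\left(w{\left(6,-3 \right)} + k{\left(-7,-2 \right)}\right)^{2} = \left(\left(-3 + \frac{2}{9} \cdot 6 \left(-3\right)\right) - 7\right)^{2} = \left(\left(-3 - 4\right) - 7\right)^{2} = \left(-7 - 7\right)^{2} = \left(-14\right)^{2} = 196$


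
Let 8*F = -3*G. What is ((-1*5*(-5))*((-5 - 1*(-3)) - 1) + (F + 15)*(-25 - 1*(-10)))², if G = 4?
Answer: 308025/4 ≈ 77006.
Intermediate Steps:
F = -3/2 (F = (-3*4)/8 = (⅛)*(-12) = -3/2 ≈ -1.5000)
((-1*5*(-5))*((-5 - 1*(-3)) - 1) + (F + 15)*(-25 - 1*(-10)))² = ((-1*5*(-5))*((-5 - 1*(-3)) - 1) + (-3/2 + 15)*(-25 - 1*(-10)))² = ((-5*(-5))*((-5 + 3) - 1) + 27*(-25 + 10)/2)² = (25*(-2 - 1) + (27/2)*(-15))² = (25*(-3) - 405/2)² = (-75 - 405/2)² = (-555/2)² = 308025/4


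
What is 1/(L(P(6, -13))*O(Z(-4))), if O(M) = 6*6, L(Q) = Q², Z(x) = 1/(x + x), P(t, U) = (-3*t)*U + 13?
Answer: 1/2196324 ≈ 4.5531e-7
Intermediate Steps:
P(t, U) = 13 - 3*U*t (P(t, U) = -3*U*t + 13 = 13 - 3*U*t)
Z(x) = 1/(2*x)
O(M) = 36
1/(L(P(6, -13))*O(Z(-4))) = 1/((13 - 3*(-13)*6)²*36) = 1/((13 + 234)²*36) = 1/(247²*36) = 1/(61009*36) = 1/2196324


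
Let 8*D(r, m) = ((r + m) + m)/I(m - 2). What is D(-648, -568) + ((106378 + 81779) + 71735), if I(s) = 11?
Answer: 2858589/11 ≈ 2.5987e+5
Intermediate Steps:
D(r, m) = m/44 + r/88 (D(r, m) = (((r + m) + m)/11)/8 = (((m + r) + m)*(1/11))/8 = ((r + 2*m)*(1/11))/8 = (r/11 + 2*m/11)/8 = m/44 + r/88)
D(-648, -568) + ((106378 + 81779) + 71735) = ((1/44)*(-568) + (1/88)*(-648)) + ((106378 + 81779) + 71735) = (-142/11 - 81/11) + (188157 + 71735) = -223/11 + 259892 = 2858589/11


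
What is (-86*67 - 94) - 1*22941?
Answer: -28797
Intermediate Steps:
(-86*67 - 94) - 1*22941 = (-5762 - 94) - 22941 = -5856 - 22941 = -28797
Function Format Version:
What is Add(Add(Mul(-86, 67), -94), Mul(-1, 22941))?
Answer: -28797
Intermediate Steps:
Add(Add(Mul(-86, 67), -94), Mul(-1, 22941)) = Add(Add(-5762, -94), -22941) = Add(-5856, -22941) = -28797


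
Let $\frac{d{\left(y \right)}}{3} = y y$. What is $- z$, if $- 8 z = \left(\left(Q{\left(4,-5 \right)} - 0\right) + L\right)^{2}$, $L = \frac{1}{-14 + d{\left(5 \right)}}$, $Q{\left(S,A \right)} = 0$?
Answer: $\frac{1}{29768} \approx 3.3593 \cdot 10^{-5}$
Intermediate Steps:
$d{\left(y \right)} = 3 y^{2}$ ($d{\left(y \right)} = 3 y y = 3 y^{2}$)
$L = \frac{1}{61}$ ($L = \frac{1}{-14 + 3 \cdot 5^{2}} = \frac{1}{-14 + 3 \cdot 25} = \frac{1}{-14 + 75} = \frac{1}{61} \approx 0.016393$)
$z = - \frac{1}{29768}$ ($z = - \frac{\left(\left(0 - 0\right) + \frac{1}{61}\right)^{2}}{8} = - \frac{\left(\left(0 + 0\right) + \frac{1}{61}\right)^{2}}{8} = - \frac{\left(0 + \frac{1}{61}\right)^{2}}{8} = - \frac{1}{8 \cdot 3721} = \left(- \frac{1}{8}\right) \frac{1}{3721} = - \frac{1}{29768} \approx -3.3593 \cdot 10^{-5}$)
$- z = \left(-1\right) \left(- \frac{1}{29768}\right) = \frac{1}{29768}$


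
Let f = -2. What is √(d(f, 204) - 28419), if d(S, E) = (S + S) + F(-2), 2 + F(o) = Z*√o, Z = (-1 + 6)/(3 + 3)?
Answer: √(-1023300 + 30*I*√2)/6 ≈ 0.0034951 + 168.6*I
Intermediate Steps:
Z = ⅚ (Z = 5/6 = 5*(⅙) = ⅚ ≈ 0.83333)
F(o) = -2 + 5*√o/6
d(S, E) = -2 + 2*S + 5*I*√2/6 (d(S, E) = (S + S) + (-2 + 5*√(-2)/6) = 2*S + (-2 + 5*(I*√2)/6) = 2*S + (-2 + 5*I*√2/6) = -2 + 2*S + 5*I*√2/6)
√(d(f, 204) - 28419) = √((-2 + 2*(-2) + 5*I*√2/6) - 28419) = √((-2 - 4 + 5*I*√2/6) - 28419) = √((-6 + 5*I*√2/6) - 28419) = √(-28425 + 5*I*√2/6)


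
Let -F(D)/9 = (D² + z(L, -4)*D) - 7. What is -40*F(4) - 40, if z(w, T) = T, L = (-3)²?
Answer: -2560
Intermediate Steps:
L = 9
F(D) = 63 - 9*D² + 36*D (F(D) = -9*((D² - 4*D) - 7) = -9*(-7 + D² - 4*D) = 63 - 9*D² + 36*D)
-40*F(4) - 40 = -40*(63 - 9*4² + 36*4) - 40 = -40*(63 - 9*16 + 144) - 40 = -40*(63 - 144 + 144) - 40 = -40*63 - 40 = -2520 - 40 = -2560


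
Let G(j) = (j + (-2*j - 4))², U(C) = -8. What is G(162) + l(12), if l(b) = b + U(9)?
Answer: 27560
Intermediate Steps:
G(j) = (-4 - j)² (G(j) = (j + (-4 - 2*j))² = (-4 - j)²)
l(b) = -8 + b (l(b) = b - 8 = -8 + b)
G(162) + l(12) = (4 + 162)² + (-8 + 12) = 166² + 4 = 27556 + 4 = 27560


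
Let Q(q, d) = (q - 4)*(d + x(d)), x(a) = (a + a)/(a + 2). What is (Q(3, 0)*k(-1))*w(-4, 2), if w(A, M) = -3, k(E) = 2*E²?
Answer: 0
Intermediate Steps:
x(a) = 2*a/(2 + a) (x(a) = (2*a)/(2 + a) = 2*a/(2 + a))
Q(q, d) = (-4 + q)*(d + 2*d/(2 + d)) (Q(q, d) = (q - 4)*(d + 2*d/(2 + d)) = (-4 + q)*(d + 2*d/(2 + d)))
(Q(3, 0)*k(-1))*w(-4, 2) = ((0*(-8 + 2*3 + (-4 + 3)*(2 + 0))/(2 + 0))*(2*(-1)²))*(-3) = ((0*(-8 + 6 - 1*2)/2)*(2*1))*(-3) = ((0*(½)*(-8 + 6 - 2))*2)*(-3) = ((0*(½)*(-4))*2)*(-3) = (0*2)*(-3) = 0*(-3) = 0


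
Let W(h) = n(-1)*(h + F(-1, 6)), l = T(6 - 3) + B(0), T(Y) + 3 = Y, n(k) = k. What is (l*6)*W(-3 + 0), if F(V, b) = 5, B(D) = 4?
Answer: -48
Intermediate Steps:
T(Y) = -3 + Y
l = 4 (l = (-3 + (6 - 3)) + 4 = (-3 + 3) + 4 = 0 + 4 = 4)
W(h) = -5 - h (W(h) = -(h + 5) = -(5 + h) = -5 - h)
(l*6)*W(-3 + 0) = (4*6)*(-5 - (-3 + 0)) = 24*(-5 - 1*(-3)) = 24*(-5 + 3) = 24*(-2) = -48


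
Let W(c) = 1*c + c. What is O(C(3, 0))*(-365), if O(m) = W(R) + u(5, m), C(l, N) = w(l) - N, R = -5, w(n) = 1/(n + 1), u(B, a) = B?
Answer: 1825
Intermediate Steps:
w(n) = 1/(1 + n)
W(c) = 2*c (W(c) = c + c = 2*c)
C(l, N) = 1/(1 + l) - N
O(m) = -5 (O(m) = 2*(-5) + 5 = -10 + 5 = -5)
O(C(3, 0))*(-365) = -5*(-365) = 1825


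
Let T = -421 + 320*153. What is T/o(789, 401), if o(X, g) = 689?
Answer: 48539/689 ≈ 70.448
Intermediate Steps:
T = 48539 (T = -421 + 48960 = 48539)
T/o(789, 401) = 48539/689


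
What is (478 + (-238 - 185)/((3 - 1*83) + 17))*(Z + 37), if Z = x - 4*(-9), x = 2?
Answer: 254475/7 ≈ 36354.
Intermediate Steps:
Z = 38 (Z = 2 - 4*(-9) = 2 + 36 = 38)
(478 + (-238 - 185)/((3 - 1*83) + 17))*(Z + 37) = (478 + (-238 - 185)/((3 - 1*83) + 17))*(38 + 37) = (478 - 423/((3 - 83) + 17))*75 = (478 - 423/(-80 + 17))*75 = (478 - 423/(-63))*75 = (478 - 423*(-1/63))*75 = (478 + 47/7)*75 = (3393/7)*75 = 254475/7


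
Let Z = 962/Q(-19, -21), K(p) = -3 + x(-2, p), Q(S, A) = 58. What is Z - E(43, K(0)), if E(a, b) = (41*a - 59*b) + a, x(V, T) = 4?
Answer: -50182/29 ≈ -1730.4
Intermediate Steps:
K(p) = 1 (K(p) = -3 + 4 = 1)
E(a, b) = -59*b + 42*a (E(a, b) = (-59*b + 41*a) + a = -59*b + 42*a)
Z = 481/29 (Z = 962/58 = 962*(1/58) = 481/29 ≈ 16.586)
Z - E(43, K(0)) = 481/29 - (-59*1 + 42*43) = 481/29 - (-59 + 1806) = 481/29 - 1*1747 = 481/29 - 1747 = -50182/29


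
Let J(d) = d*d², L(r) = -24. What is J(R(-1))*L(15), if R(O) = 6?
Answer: -5184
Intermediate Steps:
J(d) = d³
J(R(-1))*L(15) = 6³*(-24) = 216*(-24) = -5184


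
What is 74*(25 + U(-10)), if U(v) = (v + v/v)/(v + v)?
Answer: 18833/10 ≈ 1883.3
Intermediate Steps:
U(v) = (1 + v)/(2*v) (U(v) = (v + 1)/((2*v)) = (1 + v)*(1/(2*v)) = (1 + v)/(2*v))
74*(25 + U(-10)) = 74*(25 + (½)*(1 - 10)/(-10)) = 74*(25 + (½)*(-⅒)*(-9)) = 74*(25 + 9/20) = 74*(509/20) = 18833/10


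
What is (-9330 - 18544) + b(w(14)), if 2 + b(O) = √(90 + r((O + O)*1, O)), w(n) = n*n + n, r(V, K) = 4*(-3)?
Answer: -27876 + √78 ≈ -27867.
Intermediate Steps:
r(V, K) = -12
w(n) = n + n² (w(n) = n² + n = n + n²)
b(O) = -2 + √78 (b(O) = -2 + √(90 - 12) = -2 + √78)
(-9330 - 18544) + b(w(14)) = (-9330 - 18544) + (-2 + √78) = -27874 + (-2 + √78) = -27876 + √78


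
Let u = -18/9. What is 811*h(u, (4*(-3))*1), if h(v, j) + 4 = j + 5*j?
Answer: -61636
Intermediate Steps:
u = -2 (u = -18*⅑ = -2)
h(v, j) = -4 + 6*j (h(v, j) = -4 + (j + 5*j) = -4 + 6*j)
811*h(u, (4*(-3))*1) = 811*(-4 + 6*((4*(-3))*1)) = 811*(-4 + 6*(-12*1)) = 811*(-4 + 6*(-12)) = 811*(-4 - 72) = 811*(-76) = -61636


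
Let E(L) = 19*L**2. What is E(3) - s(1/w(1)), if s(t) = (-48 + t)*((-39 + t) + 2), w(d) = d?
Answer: -1521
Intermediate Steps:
s(t) = (-48 + t)*(-37 + t)
E(3) - s(1/w(1)) = 19*3**2 - (1776 + (1/1)**2 - 85/1) = 19*9 - (1776 + 1**2 - 85*1) = 171 - (1776 + 1 - 85) = 171 - 1*1692 = 171 - 1692 = -1521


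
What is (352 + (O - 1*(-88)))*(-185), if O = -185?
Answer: -47175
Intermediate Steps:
(352 + (O - 1*(-88)))*(-185) = (352 + (-185 - 1*(-88)))*(-185) = (352 + (-185 + 88))*(-185) = (352 - 97)*(-185) = 255*(-185) = -47175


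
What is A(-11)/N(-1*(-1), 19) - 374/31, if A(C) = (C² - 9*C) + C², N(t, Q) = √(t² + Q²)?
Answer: -374/31 + 341*√362/362 ≈ 5.8580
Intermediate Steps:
N(t, Q) = √(Q² + t²)
A(C) = -9*C + 2*C²
A(-11)/N(-1*(-1), 19) - 374/31 = (-11*(-9 + 2*(-11)))/(√(19² + (-1*(-1))²)) - 374/31 = (-11*(-9 - 22))/(√(361 + 1²)) - 374*1/31 = (-11*(-31))/(√(361 + 1)) - 374/31 = 341/(√362) - 374/31 = 341*(√362/362) - 374/31 = 341*√362/362 - 374/31 = -374/31 + 341*√362/362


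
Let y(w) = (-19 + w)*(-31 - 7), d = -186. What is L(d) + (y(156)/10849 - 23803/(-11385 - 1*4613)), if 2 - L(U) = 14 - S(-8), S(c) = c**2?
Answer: 484220677/9134858 ≈ 53.008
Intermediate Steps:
y(w) = 722 - 38*w (y(w) = (-19 + w)*(-38) = 722 - 38*w)
L(U) = 52 (L(U) = 2 - (14 - 1*(-8)**2) = 2 - (14 - 1*64) = 2 - (14 - 64) = 2 - 1*(-50) = 2 + 50 = 52)
L(d) + (y(156)/10849 - 23803/(-11385 - 1*4613)) = 52 + ((722 - 38*156)/10849 - 23803/(-11385 - 1*4613)) = 52 + ((722 - 5928)*(1/10849) - 23803/(-11385 - 4613)) = 52 + (-5206*1/10849 - 23803/(-15998)) = 52 + (-274/571 - 23803*(-1/15998)) = 52 + (-274/571 + 23803/15998) = 52 + 9208061/9134858 = 484220677/9134858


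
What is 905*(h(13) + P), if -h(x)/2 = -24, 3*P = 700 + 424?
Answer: 1147540/3 ≈ 3.8251e+5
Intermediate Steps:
P = 1124/3 (P = (700 + 424)/3 = (⅓)*1124 = 1124/3 ≈ 374.67)
h(x) = 48 (h(x) = -2*(-24) = 48)
905*(h(13) + P) = 905*(48 + 1124/3) = 905*(1268/3) = 1147540/3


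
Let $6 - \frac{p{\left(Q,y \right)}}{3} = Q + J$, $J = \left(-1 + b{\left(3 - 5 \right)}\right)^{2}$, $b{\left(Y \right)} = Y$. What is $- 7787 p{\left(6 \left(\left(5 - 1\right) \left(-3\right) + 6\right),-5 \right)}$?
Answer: $-770913$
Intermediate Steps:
$J = 9$ ($J = \left(-1 + \left(3 - 5\right)\right)^{2} = \left(-1 - 2\right)^{2} = \left(-3\right)^{2} = 9$)
$p{\left(Q,y \right)} = -9 - 3 Q$ ($p{\left(Q,y \right)} = 18 - 3 \left(Q + 9\right) = 18 - 3 \left(9 + Q\right) = 18 - \left(27 + 3 Q\right) = -9 - 3 Q$)
$- 7787 p{\left(6 \left(\left(5 - 1\right) \left(-3\right) + 6\right),-5 \right)} = - 7787 \left(-9 - 3 \cdot 6 \left(\left(5 - 1\right) \left(-3\right) + 6\right)\right) = - 7787 \left(-9 - 3 \cdot 6 \left(4 \left(-3\right) + 6\right)\right) = - 7787 \left(-9 - 3 \cdot 6 \left(-12 + 6\right)\right) = - 7787 \left(-9 - 3 \cdot 6 \left(-6\right)\right) = - 7787 \left(-9 - -108\right) = - 7787 \left(-9 + 108\right) = \left(-7787\right) 99 = -770913$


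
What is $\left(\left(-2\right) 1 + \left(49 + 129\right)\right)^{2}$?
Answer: $30976$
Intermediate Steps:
$\left(\left(-2\right) 1 + \left(49 + 129\right)\right)^{2} = \left(-2 + 178\right)^{2} = 176^{2} = 30976$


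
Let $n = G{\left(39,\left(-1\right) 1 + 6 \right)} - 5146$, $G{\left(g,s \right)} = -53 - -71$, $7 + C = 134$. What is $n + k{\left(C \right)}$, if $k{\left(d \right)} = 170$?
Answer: $-4958$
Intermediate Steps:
$C = 127$ ($C = -7 + 134 = 127$)
$G{\left(g,s \right)} = 18$ ($G{\left(g,s \right)} = -53 + 71 = 18$)
$n = -5128$ ($n = 18 - 5146 = -5128$)
$n + k{\left(C \right)} = -5128 + 170 = -4958$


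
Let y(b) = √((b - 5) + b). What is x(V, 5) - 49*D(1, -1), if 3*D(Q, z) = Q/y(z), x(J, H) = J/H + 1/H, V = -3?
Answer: -⅖ + 7*I*√7/3 ≈ -0.4 + 6.1734*I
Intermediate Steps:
x(J, H) = 1/H + J/H (x(J, H) = J/H + 1/H = 1/H + J/H)
y(b) = √(-5 + 2*b) (y(b) = √((-5 + b) + b) = √(-5 + 2*b))
D(Q, z) = Q/(3*√(-5 + 2*z)) (D(Q, z) = (Q/(√(-5 + 2*z)))/3 = (Q/√(-5 + 2*z))/3 = Q/(3*√(-5 + 2*z)))
x(V, 5) - 49*D(1, -1) = (1 - 3)/5 - 49/(3*√(-5 + 2*(-1))) = (⅕)*(-2) - 49/(3*√(-5 - 2)) = -⅖ - 49/(3*√(-7)) = -⅖ - 49*(-I*√7/7)/3 = -⅖ - (-7)*I*√7/3 = -⅖ + 7*I*√7/3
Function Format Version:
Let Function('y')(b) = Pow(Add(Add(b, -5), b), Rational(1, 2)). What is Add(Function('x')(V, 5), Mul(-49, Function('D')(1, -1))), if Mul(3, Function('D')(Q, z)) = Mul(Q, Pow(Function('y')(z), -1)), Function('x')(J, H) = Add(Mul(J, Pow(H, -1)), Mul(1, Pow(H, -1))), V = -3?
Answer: Add(Rational(-2, 5), Mul(Rational(7, 3), I, Pow(7, Rational(1, 2)))) ≈ Add(-0.40000, Mul(6.1734, I))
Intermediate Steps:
Function('x')(J, H) = Add(Pow(H, -1), Mul(J, Pow(H, -1))) (Function('x')(J, H) = Add(Mul(J, Pow(H, -1)), Pow(H, -1)) = Add(Pow(H, -1), Mul(J, Pow(H, -1))))
Function('y')(b) = Pow(Add(-5, Mul(2, b)), Rational(1, 2)) (Function('y')(b) = Pow(Add(Add(-5, b), b), Rational(1, 2)) = Pow(Add(-5, Mul(2, b)), Rational(1, 2)))
Function('D')(Q, z) = Mul(Rational(1, 3), Q, Pow(Add(-5, Mul(2, z)), Rational(-1, 2))) (Function('D')(Q, z) = Mul(Rational(1, 3), Mul(Q, Pow(Pow(Add(-5, Mul(2, z)), Rational(1, 2)), -1))) = Mul(Rational(1, 3), Mul(Q, Pow(Add(-5, Mul(2, z)), Rational(-1, 2)))) = Mul(Rational(1, 3), Q, Pow(Add(-5, Mul(2, z)), Rational(-1, 2))))
Add(Function('x')(V, 5), Mul(-49, Function('D')(1, -1))) = Add(Mul(Pow(5, -1), Add(1, -3)), Mul(-49, Mul(Rational(1, 3), 1, Pow(Add(-5, Mul(2, -1)), Rational(-1, 2))))) = Add(Mul(Rational(1, 5), -2), Mul(-49, Mul(Rational(1, 3), 1, Pow(Add(-5, -2), Rational(-1, 2))))) = Add(Rational(-2, 5), Mul(-49, Mul(Rational(1, 3), 1, Pow(-7, Rational(-1, 2))))) = Add(Rational(-2, 5), Mul(-49, Mul(Rational(1, 3), 1, Mul(Rational(-1, 7), I, Pow(7, Rational(1, 2)))))) = Add(Rational(-2, 5), Mul(-49, Mul(Rational(-1, 21), I, Pow(7, Rational(1, 2))))) = Add(Rational(-2, 5), Mul(Rational(7, 3), I, Pow(7, Rational(1, 2))))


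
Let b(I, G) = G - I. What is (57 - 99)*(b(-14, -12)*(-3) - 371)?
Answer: 15834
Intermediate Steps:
(57 - 99)*(b(-14, -12)*(-3) - 371) = (57 - 99)*((-12 - 1*(-14))*(-3) - 371) = -42*((-12 + 14)*(-3) - 371) = -42*(2*(-3) - 371) = -42*(-6 - 371) = -42*(-377) = 15834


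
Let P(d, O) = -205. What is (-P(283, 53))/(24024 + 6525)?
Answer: 205/30549 ≈ 0.0067105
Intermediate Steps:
(-P(283, 53))/(24024 + 6525) = (-1*(-205))/(24024 + 6525) = 205/30549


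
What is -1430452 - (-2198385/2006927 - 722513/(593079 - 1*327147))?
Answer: -763438939188908357/533706110964 ≈ -1.4304e+6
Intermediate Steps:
-1430452 - (-2198385/2006927 - 722513/(593079 - 1*327147)) = -1430452 - (-2198385*1/2006927 - 722513/(593079 - 327147)) = -1430452 - (-2198385/2006927 - 722513/265932) = -1430452 - 1*(-2034651767371/533706110964) = -1430452 + 2034651767371/533706110964 = -763438939188908357/533706110964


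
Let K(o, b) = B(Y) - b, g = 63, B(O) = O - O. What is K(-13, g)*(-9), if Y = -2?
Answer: 567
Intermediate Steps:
B(O) = 0
K(o, b) = -b (K(o, b) = 0 - b = -b)
K(-13, g)*(-9) = -1*63*(-9) = -63*(-9) = 567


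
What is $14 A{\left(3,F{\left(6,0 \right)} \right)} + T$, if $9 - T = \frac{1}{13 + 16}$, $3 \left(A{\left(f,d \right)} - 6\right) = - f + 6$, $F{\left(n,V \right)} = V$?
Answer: $\frac{3102}{29} \approx 106.97$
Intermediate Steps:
$A{\left(f,d \right)} = 8 - \frac{f}{3}$ ($A{\left(f,d \right)} = 6 + \frac{- f + 6}{3} = 6 + \frac{6 - f}{3} = 6 - \left(-2 + \frac{f}{3}\right) = 8 - \frac{f}{3}$)
$T = \frac{260}{29}$ ($T = 9 - \frac{1}{13 + 16} = 9 - \frac{1}{29} = \frac{260}{29} \approx 8.9655$)
$14 A{\left(3,F{\left(6,0 \right)} \right)} + T = 14 \left(8 - 1\right) + \frac{260}{29} = 14 \cdot 7 + \frac{260}{29} = 98 + \frac{260}{29} = \frac{3102}{29}$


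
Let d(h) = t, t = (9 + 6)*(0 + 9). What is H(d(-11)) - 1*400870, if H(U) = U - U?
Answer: -400870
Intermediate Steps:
t = 135 (t = 15*9 = 135)
d(h) = 135
H(U) = 0
H(d(-11)) - 1*400870 = 0 - 1*400870 = 0 - 400870 = -400870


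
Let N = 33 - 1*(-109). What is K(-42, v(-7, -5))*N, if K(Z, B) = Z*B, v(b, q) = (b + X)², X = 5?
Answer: -23856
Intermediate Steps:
v(b, q) = (5 + b)² (v(b, q) = (b + 5)² = (5 + b)²)
K(Z, B) = B*Z
N = 142 (N = 33 + 109 = 142)
K(-42, v(-7, -5))*N = ((5 - 7)²*(-42))*142 = ((-2)²*(-42))*142 = (4*(-42))*142 = -168*142 = -23856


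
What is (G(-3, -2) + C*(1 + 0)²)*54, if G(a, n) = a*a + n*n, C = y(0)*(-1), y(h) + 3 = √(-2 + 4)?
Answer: 864 - 54*√2 ≈ 787.63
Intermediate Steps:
y(h) = -3 + √2 (y(h) = -3 + √(-2 + 4) = -3 + √2)
C = 3 - √2 (C = (-3 + √2)*(-1) = 3 - √2 ≈ 1.5858)
G(a, n) = a² + n²
(G(-3, -2) + C*(1 + 0)²)*54 = (((-3)² + (-2)²) + (3 - √2)*(1 + 0)²)*54 = ((9 + 4) + (3 - √2)*1²)*54 = (13 + (3 - √2)*1)*54 = (13 + (3 - √2))*54 = (16 - √2)*54 = 864 - 54*√2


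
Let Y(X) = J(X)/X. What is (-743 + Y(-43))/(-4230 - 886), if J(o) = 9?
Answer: 15979/109994 ≈ 0.14527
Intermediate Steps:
Y(X) = 9/X
(-743 + Y(-43))/(-4230 - 886) = (-743 + 9/(-43))/(-4230 - 886) = (-743 + 9*(-1/43))/(-5116) = (-743 - 9/43)*(-1/5116) = -31958/43*(-1/5116) = 15979/109994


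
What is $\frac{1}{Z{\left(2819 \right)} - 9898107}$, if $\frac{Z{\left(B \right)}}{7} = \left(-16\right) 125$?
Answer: $- \frac{1}{9912107} \approx -1.0089 \cdot 10^{-7}$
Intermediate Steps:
$Z{\left(B \right)} = -14000$ ($Z{\left(B \right)} = 7 \left(\left(-16\right) 125\right) = 7 \left(-2000\right) = -14000$)
$\frac{1}{Z{\left(2819 \right)} - 9898107} = \frac{1}{-14000 - 9898107} = \frac{1}{-9912107} = - \frac{1}{9912107}$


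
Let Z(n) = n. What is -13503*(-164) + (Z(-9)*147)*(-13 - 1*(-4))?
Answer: 2226399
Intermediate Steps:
-13503*(-164) + (Z(-9)*147)*(-13 - 1*(-4)) = -13503*(-164) + (-9*147)*(-13 - 1*(-4)) = 2214492 - 1323*(-13 + 4) = 2214492 - 1323*(-9) = 2214492 + 11907 = 2226399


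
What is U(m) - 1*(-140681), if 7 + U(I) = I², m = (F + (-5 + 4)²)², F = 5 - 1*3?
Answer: 140755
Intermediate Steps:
F = 2 (F = 5 - 3 = 2)
m = 9 (m = (2 + (-5 + 4)²)² = (2 + (-1)²)² = (2 + 1)² = 3² = 9)
U(I) = -7 + I²
U(m) - 1*(-140681) = (-7 + 9²) - 1*(-140681) = (-7 + 81) + 140681 = 74 + 140681 = 140755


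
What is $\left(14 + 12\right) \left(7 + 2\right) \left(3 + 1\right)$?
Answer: $936$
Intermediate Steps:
$\left(14 + 12\right) \left(7 + 2\right) \left(3 + 1\right) = 26 \cdot 9 \cdot 4 = 26 \cdot 36 = 936$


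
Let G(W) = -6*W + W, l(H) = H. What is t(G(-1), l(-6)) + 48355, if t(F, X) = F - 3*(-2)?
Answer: 48366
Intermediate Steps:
G(W) = -5*W
t(F, X) = 6 + F (t(F, X) = F + 6 = 6 + F)
t(G(-1), l(-6)) + 48355 = (6 - 5*(-1)) + 48355 = (6 + 5) + 48355 = 11 + 48355 = 48366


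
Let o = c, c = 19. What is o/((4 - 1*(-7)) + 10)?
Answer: 19/21 ≈ 0.90476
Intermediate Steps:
o = 19
o/((4 - 1*(-7)) + 10) = 19/((4 - 1*(-7)) + 10) = 19/((4 + 7) + 10) = 19/(11 + 10) = 19/21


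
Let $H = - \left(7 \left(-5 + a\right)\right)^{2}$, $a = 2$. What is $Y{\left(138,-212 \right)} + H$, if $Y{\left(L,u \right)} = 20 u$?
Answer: $-4681$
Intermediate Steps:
$H = -441$ ($H = - \left(7 \left(-5 + 2\right)\right)^{2} = - \left(7 \left(-3\right)\right)^{2} = - \left(-21\right)^{2} = \left(-1\right) 441 = -441$)
$Y{\left(138,-212 \right)} + H = 20 \left(-212\right) - 441 = -4240 - 441 = -4681$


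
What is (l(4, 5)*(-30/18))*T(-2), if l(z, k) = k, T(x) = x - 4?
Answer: 50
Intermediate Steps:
T(x) = -4 + x
(l(4, 5)*(-30/18))*T(-2) = (5*(-30/18))*(-4 - 2) = (5*(-30*1/18))*(-6) = (5*(-5/3))*(-6) = -25/3*(-6) = 50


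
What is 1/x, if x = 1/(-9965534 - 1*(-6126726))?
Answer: -3838808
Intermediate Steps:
x = -1/3838808 (x = 1/(-9965534 + 6126726) = 1/(-3838808) = -1/3838808 ≈ -2.6050e-7)
1/x = 1/(-1/3838808) = -3838808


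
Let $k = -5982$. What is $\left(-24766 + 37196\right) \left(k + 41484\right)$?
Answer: $441289860$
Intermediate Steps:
$\left(-24766 + 37196\right) \left(k + 41484\right) = \left(-24766 + 37196\right) \left(-5982 + 41484\right) = 12430 \cdot 35502 = 441289860$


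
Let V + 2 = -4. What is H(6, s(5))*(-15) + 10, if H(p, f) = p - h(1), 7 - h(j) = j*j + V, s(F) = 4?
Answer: 100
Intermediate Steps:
V = -6 (V = -2 - 4 = -6)
h(j) = 13 - j**2 (h(j) = 7 - (j*j - 6) = 7 - (j**2 - 6) = 7 - (-6 + j**2) = 7 + (6 - j**2) = 13 - j**2)
H(p, f) = -12 + p (H(p, f) = p - (13 - 1*1**2) = p - (13 - 1*1) = p - (13 - 1) = p - 1*12 = p - 12 = -12 + p)
H(6, s(5))*(-15) + 10 = (-12 + 6)*(-15) + 10 = -6*(-15) + 10 = 90 + 10 = 100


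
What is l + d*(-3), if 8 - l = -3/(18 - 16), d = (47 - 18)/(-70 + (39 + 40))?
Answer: -1/6 ≈ -0.16667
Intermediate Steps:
d = 29/9 (d = 29/(-70 + 79) = 29/9 ≈ 3.2222)
l = 19/2 (l = 8 - (-3)/(18 - 16) = 8 - (-3)/2 = 8 - 1*(-3/2) = 8 + 3/2 = 19/2 ≈ 9.5000)
l + d*(-3) = 19/2 + (29/9)*(-3) = 19/2 - 29/3 = -1/6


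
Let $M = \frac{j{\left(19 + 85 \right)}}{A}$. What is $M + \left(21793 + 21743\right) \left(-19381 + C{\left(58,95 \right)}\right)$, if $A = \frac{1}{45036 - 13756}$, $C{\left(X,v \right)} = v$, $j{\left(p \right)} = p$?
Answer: $-836382176$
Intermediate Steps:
$A = \frac{1}{31280} \approx 3.1969 \cdot 10^{-5}$
$M = 3253120$ ($M = \left(19 + 85\right) \frac{1}{\frac{1}{31280}} = 104 \cdot 31280 = 3253120$)
$M + \left(21793 + 21743\right) \left(-19381 + C{\left(58,95 \right)}\right) = 3253120 + \left(21793 + 21743\right) \left(-19381 + 95\right) = 3253120 + 43536 \left(-19286\right) = 3253120 - 839635296 = -836382176$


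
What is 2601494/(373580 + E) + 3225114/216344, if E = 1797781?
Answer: 3782852189045/234880462092 ≈ 16.105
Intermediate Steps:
2601494/(373580 + E) + 3225114/216344 = 2601494/(373580 + 1797781) + 3225114/216344 = 2601494/2171361 + 3225114*(1/216344) = 2601494*(1/2171361) + 1612557/108172 = 2601494/2171361 + 1612557/108172 = 3782852189045/234880462092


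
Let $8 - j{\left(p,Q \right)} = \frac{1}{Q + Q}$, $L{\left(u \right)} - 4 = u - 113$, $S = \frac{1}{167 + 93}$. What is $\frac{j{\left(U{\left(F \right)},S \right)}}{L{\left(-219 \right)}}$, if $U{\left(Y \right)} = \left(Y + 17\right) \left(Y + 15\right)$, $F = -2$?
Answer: $\frac{61}{164} \approx 0.37195$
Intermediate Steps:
$S = \frac{1}{260} \approx 0.0038462$
$U{\left(Y \right)} = \left(15 + Y\right) \left(17 + Y\right)$ ($U{\left(Y \right)} = \left(17 + Y\right) \left(15 + Y\right) = \left(15 + Y\right) \left(17 + Y\right)$)
$L{\left(u \right)} = -109 + u$ ($L{\left(u \right)} = 4 + \left(u - 113\right) = 4 + \left(-113 + u\right) = -109 + u$)
$j{\left(p,Q \right)} = 8 - \frac{1}{2 Q}$ ($j{\left(p,Q \right)} = 8 - \frac{1}{Q + Q} = 8 - \frac{1}{2 Q}$)
$\frac{j{\left(U{\left(F \right)},S \right)}}{L{\left(-219 \right)}} = \frac{8 - \frac{\frac{1}{\frac{1}{260}}}{2}}{-109 - 219} = \frac{8 - 130}{-328} = \left(8 - 130\right) \left(- \frac{1}{328}\right) = \left(-122\right) \left(- \frac{1}{328}\right) = \frac{61}{164}$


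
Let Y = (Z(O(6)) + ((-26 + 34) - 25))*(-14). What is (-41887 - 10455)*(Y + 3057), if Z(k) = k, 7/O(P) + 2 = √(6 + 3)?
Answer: -167337374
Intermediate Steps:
O(P) = 7 (O(P) = 7/(-2 + √(6 + 3)) = 7/(-2 + √9) = 7/(-2 + 3) = 7/1 = 7*1 = 7)
Y = 140 (Y = (7 + ((-26 + 34) - 25))*(-14) = (7 + (8 - 25))*(-14) = (7 - 17)*(-14) = -10*(-14) = 140)
(-41887 - 10455)*(Y + 3057) = (-41887 - 10455)*(140 + 3057) = -52342*3197 = -167337374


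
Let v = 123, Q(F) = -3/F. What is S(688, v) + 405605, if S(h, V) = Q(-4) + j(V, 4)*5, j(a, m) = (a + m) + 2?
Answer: 1625003/4 ≈ 4.0625e+5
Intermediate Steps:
j(a, m) = 2 + a + m
S(h, V) = 123/4 + 5*V (S(h, V) = -3/(-4) + (2 + V + 4)*5 = -3*(-¼) + (6 + V)*5 = ¾ + (30 + 5*V) = 123/4 + 5*V)
S(688, v) + 405605 = (123/4 + 5*123) + 405605 = (123/4 + 615) + 405605 = 2583/4 + 405605 = 1625003/4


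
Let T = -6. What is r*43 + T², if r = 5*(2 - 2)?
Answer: 36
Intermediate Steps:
r = 0 (r = 5*0 = 0)
r*43 + T² = 0*43 + (-6)² = 0 + 36 = 36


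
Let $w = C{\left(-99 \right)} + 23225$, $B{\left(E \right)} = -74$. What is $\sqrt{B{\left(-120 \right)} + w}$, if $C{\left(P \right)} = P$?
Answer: $2 \sqrt{5763} \approx 151.83$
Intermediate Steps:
$w = 23126$ ($w = -99 + 23225 = 23126$)
$\sqrt{B{\left(-120 \right)} + w} = \sqrt{-74 + 23126} = \sqrt{23052} = 2 \sqrt{5763}$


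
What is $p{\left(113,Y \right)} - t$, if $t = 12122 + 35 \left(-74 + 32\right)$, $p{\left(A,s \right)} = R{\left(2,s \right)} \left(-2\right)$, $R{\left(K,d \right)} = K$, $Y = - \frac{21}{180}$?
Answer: $-10656$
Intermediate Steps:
$Y = - \frac{7}{60}$ ($Y = \left(-21\right) \frac{1}{180} = - \frac{7}{60} \approx -0.11667$)
$p{\left(A,s \right)} = -4$ ($p{\left(A,s \right)} = 2 \left(-2\right) = -4$)
$t = 10652$ ($t = 12122 + 35 \left(-42\right) = 12122 - 1470 = 10652$)
$p{\left(113,Y \right)} - t = -4 - 10652 = -10656$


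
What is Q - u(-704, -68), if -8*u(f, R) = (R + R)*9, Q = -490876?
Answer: -491029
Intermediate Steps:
u(f, R) = -9*R/4 (u(f, R) = -(R + R)*9/8 = -2*R*9/8 = -9*R/4)
Q - u(-704, -68) = -490876 - (-9)*(-68)/4 = -490876 - 1*153 = -490876 - 153 = -491029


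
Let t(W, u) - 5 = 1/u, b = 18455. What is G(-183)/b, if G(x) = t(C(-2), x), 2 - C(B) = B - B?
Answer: 914/3377265 ≈ 0.00027063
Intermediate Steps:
C(B) = 2 (C(B) = 2 - (B - B) = 2 - 1*0 = 2 + 0 = 2)
t(W, u) = 5 + 1/u
G(x) = 5 + 1/x
G(-183)/b = (5 + 1/(-183))/18455 = (5 - 1/183)*(1/18455) = (914/183)*(1/18455) = 914/3377265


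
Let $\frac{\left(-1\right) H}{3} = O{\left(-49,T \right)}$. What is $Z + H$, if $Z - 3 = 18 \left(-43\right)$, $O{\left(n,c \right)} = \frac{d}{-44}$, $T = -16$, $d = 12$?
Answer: $- \frac{8472}{11} \approx -770.18$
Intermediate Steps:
$O{\left(n,c \right)} = - \frac{3}{11}$ ($O{\left(n,c \right)} = \frac{12}{-44} = 12 \left(- \frac{1}{44}\right) = - \frac{3}{11}$)
$Z = -771$ ($Z = 3 + 18 \left(-43\right) = 3 - 774 = -771$)
$H = \frac{9}{11}$ ($H = \left(-3\right) \left(- \frac{3}{11}\right) = \frac{9}{11} \approx 0.81818$)
$Z + H = -771 + \frac{9}{11} = - \frac{8472}{11}$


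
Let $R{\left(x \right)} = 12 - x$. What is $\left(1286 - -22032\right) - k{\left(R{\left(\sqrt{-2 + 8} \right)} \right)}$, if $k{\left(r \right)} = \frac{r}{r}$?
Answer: $23317$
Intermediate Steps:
$k{\left(r \right)} = 1$
$\left(1286 - -22032\right) - k{\left(R{\left(\sqrt{-2 + 8} \right)} \right)} = \left(1286 - -22032\right) - 1 = \left(1286 + 22032\right) - 1 = 23318 - 1 = 23317$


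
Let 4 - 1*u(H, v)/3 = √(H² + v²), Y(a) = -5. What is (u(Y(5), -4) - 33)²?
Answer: 810 + 126*√41 ≈ 1616.8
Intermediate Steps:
u(H, v) = 12 - 3*√(H² + v²)
(u(Y(5), -4) - 33)² = ((12 - 3*√((-5)² + (-4)²)) - 33)² = ((12 - 3*√(25 + 16)) - 33)² = ((12 - 3*√41) - 33)² = (-21 - 3*√41)²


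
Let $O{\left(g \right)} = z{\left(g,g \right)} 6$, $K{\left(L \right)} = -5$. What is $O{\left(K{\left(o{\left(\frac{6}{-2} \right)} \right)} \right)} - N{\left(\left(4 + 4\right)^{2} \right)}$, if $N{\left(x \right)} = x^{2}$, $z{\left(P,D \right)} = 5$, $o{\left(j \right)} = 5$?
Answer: $-4066$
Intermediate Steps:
$O{\left(g \right)} = 30$ ($O{\left(g \right)} = 5 \cdot 6 = 30$)
$O{\left(K{\left(o{\left(\frac{6}{-2} \right)} \right)} \right)} - N{\left(\left(4 + 4\right)^{2} \right)} = 30 - \left(\left(4 + 4\right)^{2}\right)^{2} = 30 - \left(8^{2}\right)^{2} = 30 - 64^{2} = 30 - 4096 = -4066$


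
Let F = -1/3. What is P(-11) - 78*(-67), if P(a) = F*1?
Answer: 15677/3 ≈ 5225.7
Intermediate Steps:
F = -1/3 (F = -1*1/3 = -1/3 ≈ -0.33333)
P(a) = -1/3 (P(a) = -1/3*1 = -1/3)
P(-11) - 78*(-67) = -1/3 - 78*(-67) = -1/3 + 5226 = 15677/3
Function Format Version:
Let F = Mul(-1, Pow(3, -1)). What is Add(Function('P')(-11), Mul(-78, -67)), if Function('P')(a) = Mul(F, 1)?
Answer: Rational(15677, 3) ≈ 5225.7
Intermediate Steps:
F = Rational(-1, 3) (F = Mul(-1, Rational(1, 3)) = Rational(-1, 3) ≈ -0.33333)
Function('P')(a) = Rational(-1, 3) (Function('P')(a) = Mul(Rational(-1, 3), 1) = Rational(-1, 3))
Add(Function('P')(-11), Mul(-78, -67)) = Add(Rational(-1, 3), Mul(-78, -67)) = Add(Rational(-1, 3), 5226) = Rational(15677, 3)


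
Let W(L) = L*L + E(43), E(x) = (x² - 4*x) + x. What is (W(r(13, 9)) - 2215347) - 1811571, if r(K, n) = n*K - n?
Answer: -4013534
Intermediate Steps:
r(K, n) = -n + K*n (r(K, n) = K*n - n = -n + K*n)
E(x) = x² - 3*x
W(L) = 1720 + L² (W(L) = L*L + 43*(-3 + 43) = L² + 43*40 = L² + 1720 = 1720 + L²)
(W(r(13, 9)) - 2215347) - 1811571 = ((1720 + (9*(-1 + 13))²) - 2215347) - 1811571 = ((1720 + (9*12)²) - 2215347) - 1811571 = ((1720 + 108²) - 2215347) - 1811571 = ((1720 + 11664) - 2215347) - 1811571 = (13384 - 2215347) - 1811571 = -2201963 - 1811571 = -4013534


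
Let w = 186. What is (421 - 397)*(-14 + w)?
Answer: 4128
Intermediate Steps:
(421 - 397)*(-14 + w) = (421 - 397)*(-14 + 186) = 24*172 = 4128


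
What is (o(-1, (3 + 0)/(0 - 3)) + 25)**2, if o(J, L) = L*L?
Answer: 676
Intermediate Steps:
o(J, L) = L**2
(o(-1, (3 + 0)/(0 - 3)) + 25)**2 = (((3 + 0)/(0 - 3))**2 + 25)**2 = ((3/(-3))**2 + 25)**2 = ((3*(-1/3))**2 + 25)**2 = ((-1)**2 + 25)**2 = (1 + 25)**2 = 26**2 = 676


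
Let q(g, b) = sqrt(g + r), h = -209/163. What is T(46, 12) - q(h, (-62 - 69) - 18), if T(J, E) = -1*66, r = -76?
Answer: -66 - I*sqrt(2053311)/163 ≈ -66.0 - 8.791*I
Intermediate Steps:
T(J, E) = -66
h = -209/163 (h = -209*1/163 = -209/163 ≈ -1.2822)
q(g, b) = sqrt(-76 + g) (q(g, b) = sqrt(g - 76) = sqrt(-76 + g))
T(46, 12) - q(h, (-62 - 69) - 18) = -66 - sqrt(-76 - 209/163) = -66 - sqrt(-12597/163) = -66 - I*sqrt(2053311)/163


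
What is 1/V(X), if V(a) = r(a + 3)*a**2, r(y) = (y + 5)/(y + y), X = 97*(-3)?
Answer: 64/2662747 ≈ 2.4035e-5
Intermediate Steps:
X = -291
r(y) = (5 + y)/(2*y) (r(y) = (5 + y)/((2*y)) = (5 + y)*(1/(2*y)) = (5 + y)/(2*y))
V(a) = a**2*(8 + a)/(2*(3 + a)) (V(a) = ((5 + (a + 3))/(2*(a + 3)))*a**2 = ((5 + (3 + a))/(2*(3 + a)))*a**2 = ((8 + a)/(2*(3 + a)))*a**2 = a**2*(8 + a)/(2*(3 + a)))
1/V(X) = 1/((1/2)*(-291)**2*(8 - 291)/(3 - 291)) = 1/((1/2)*84681*(-283)/(-288)) = 1/((1/2)*84681*(-1/288)*(-283)) = 1/(2662747/64) = 64/2662747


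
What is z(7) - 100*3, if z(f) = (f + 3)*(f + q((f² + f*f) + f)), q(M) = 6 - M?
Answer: -1220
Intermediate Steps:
z(f) = (3 + f)*(6 - 2*f²) (z(f) = (f + 3)*(f + (6 - ((f² + f*f) + f))) = (3 + f)*(f + (6 - ((f² + f²) + f))) = (3 + f)*(f + (6 - (2*f² + f))) = (3 + f)*(f + (6 - (f + 2*f²))) = (3 + f)*(f + (6 + (-f - 2*f²))) = (3 + f)*(f + (6 - f - 2*f²)) = (3 + f)*(6 - 2*f²))
z(7) - 100*3 = (18 - 6*7² - 2*7³ + 6*7) - 100*3 = (18 - 6*49 - 2*343 + 42) - 300 = (18 - 294 - 686 + 42) - 300 = -920 - 300 = -1220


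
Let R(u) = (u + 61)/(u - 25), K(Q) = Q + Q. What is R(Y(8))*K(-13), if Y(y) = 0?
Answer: 1586/25 ≈ 63.440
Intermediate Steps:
K(Q) = 2*Q
R(u) = (61 + u)/(-25 + u)
R(Y(8))*K(-13) = ((61 + 0)/(-25 + 0))*(2*(-13)) = (61/(-25))*(-26) = -1/25*61*(-26) = -61/25*(-26) = 1586/25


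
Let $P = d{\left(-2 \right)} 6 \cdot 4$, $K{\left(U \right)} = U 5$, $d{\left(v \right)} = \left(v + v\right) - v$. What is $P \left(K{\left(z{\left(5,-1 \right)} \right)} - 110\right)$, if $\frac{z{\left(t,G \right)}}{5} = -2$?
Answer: $7680$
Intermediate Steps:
$z{\left(t,G \right)} = -10$ ($z{\left(t,G \right)} = 5 \left(-2\right) = -10$)
$d{\left(v \right)} = v$ ($d{\left(v \right)} = 2 v - v = v$)
$K{\left(U \right)} = 5 U$
$P = -48$ ($P = \left(-2\right) 6 \cdot 4 = \left(-12\right) 4 = -48$)
$P \left(K{\left(z{\left(5,-1 \right)} \right)} - 110\right) = - 48 \left(5 \left(-10\right) - 110\right) = - 48 \left(-50 - 110\right) = \left(-48\right) \left(-160\right) = 7680$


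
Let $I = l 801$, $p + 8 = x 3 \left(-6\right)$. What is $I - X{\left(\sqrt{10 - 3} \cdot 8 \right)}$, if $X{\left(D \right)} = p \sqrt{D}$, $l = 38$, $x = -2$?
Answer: $30438 - 56 \sqrt{2} \sqrt[4]{7} \approx 30309.0$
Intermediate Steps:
$p = 28$ ($p = -8 + \left(-2\right) 3 \left(-6\right) = -8 - -36 = -8 + 36 = 28$)
$X{\left(D \right)} = 28 \sqrt{D}$
$I = 30438$ ($I = 38 \cdot 801 = 30438$)
$I - X{\left(\sqrt{10 - 3} \cdot 8 \right)} = 30438 - 28 \sqrt{\sqrt{10 - 3} \cdot 8} = 30438 - 28 \sqrt{\sqrt{7} \cdot 8} = 30438 - 28 \sqrt{8 \sqrt{7}} = 30438 - 28 \cdot 2 \sqrt{2} \sqrt[4]{7} = 30438 - 56 \sqrt{2} \sqrt[4]{7}$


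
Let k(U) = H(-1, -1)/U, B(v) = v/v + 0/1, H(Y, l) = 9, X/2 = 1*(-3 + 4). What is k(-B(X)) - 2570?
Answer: -2579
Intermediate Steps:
X = 2 (X = 2*(1*(-3 + 4)) = 2*(1*1) = 2*1 = 2)
B(v) = 1 (B(v) = 1 + 0*1 = 1 + 0 = 1)
k(U) = 9/U
k(-B(X)) - 2570 = 9/((-1*1)) - 2570 = 9/(-1) - 2570 = 9*(-1) - 2570 = -9 - 2570 = -2579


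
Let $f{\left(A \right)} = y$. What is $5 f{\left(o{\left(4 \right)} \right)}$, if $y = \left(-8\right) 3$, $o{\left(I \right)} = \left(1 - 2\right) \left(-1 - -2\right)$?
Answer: $-120$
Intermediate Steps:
$o{\left(I \right)} = -1$ ($o{\left(I \right)} = - (-1 + 2) = \left(-1\right) 1 = -1$)
$y = -24$
$f{\left(A \right)} = -24$
$5 f{\left(o{\left(4 \right)} \right)} = 5 \left(-24\right) = -120$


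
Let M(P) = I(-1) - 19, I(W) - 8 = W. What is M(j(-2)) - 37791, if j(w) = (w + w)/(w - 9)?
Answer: -37803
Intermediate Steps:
I(W) = 8 + W
j(w) = 2*w/(-9 + w) (j(w) = (2*w)/(-9 + w) = 2*w/(-9 + w))
M(P) = -12 (M(P) = (8 - 1) - 19 = 7 - 19 = -12)
M(j(-2)) - 37791 = -12 - 37791 = -37803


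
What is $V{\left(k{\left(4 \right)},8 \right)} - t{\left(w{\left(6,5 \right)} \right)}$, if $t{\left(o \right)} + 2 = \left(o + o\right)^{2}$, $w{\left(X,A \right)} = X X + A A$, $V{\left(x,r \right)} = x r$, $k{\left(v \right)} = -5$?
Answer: $-14922$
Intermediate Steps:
$V{\left(x,r \right)} = r x$
$w{\left(X,A \right)} = A^{2} + X^{2}$ ($w{\left(X,A \right)} = X^{2} + A^{2} = A^{2} + X^{2}$)
$t{\left(o \right)} = -2 + 4 o^{2}$ ($t{\left(o \right)} = -2 + \left(o + o\right)^{2} = -2 + \left(2 o\right)^{2} = -2 + 4 o^{2}$)
$V{\left(k{\left(4 \right)},8 \right)} - t{\left(w{\left(6,5 \right)} \right)} = 8 \left(-5\right) - \left(-2 + 4 \left(5^{2} + 6^{2}\right)^{2}\right) = -40 - \left(-2 + 4 \left(25 + 36\right)^{2}\right) = -40 - \left(-2 + 4 \cdot 61^{2}\right) = -40 - \left(-2 + 4 \cdot 3721\right) = -40 - \left(-2 + 14884\right) = -40 - 14882 = -14922$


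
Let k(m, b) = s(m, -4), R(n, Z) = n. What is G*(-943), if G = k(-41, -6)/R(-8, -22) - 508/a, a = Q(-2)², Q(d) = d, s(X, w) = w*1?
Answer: 238579/2 ≈ 1.1929e+5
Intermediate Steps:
s(X, w) = w
k(m, b) = -4
a = 4 (a = (-2)² = 4)
G = -253/2 (G = -4/(-8) - 508/4 = -4*(-⅛) - 508*¼ = ½ - 127 = -253/2 ≈ -126.50)
G*(-943) = -253/2*(-943) = 238579/2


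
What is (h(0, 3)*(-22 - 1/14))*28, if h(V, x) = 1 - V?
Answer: -618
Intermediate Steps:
(h(0, 3)*(-22 - 1/14))*28 = ((1 - 1*0)*(-22 - 1/14))*28 = ((1 + 0)*(-22 - 1*1/14))*28 = (1*(-22 - 1/14))*28 = (1*(-309/14))*28 = -309/14*28 = -618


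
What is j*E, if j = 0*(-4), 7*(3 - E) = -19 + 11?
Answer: 0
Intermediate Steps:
E = 29/7 (E = 3 - (-19 + 11)/7 = 3 - ⅐*(-8) = 3 + 8/7 = 29/7 ≈ 4.1429)
j = 0
j*E = 0*(29/7) = 0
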